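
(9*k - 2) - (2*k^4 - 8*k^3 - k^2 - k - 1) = -2*k^4 + 8*k^3 + k^2 + 10*k - 1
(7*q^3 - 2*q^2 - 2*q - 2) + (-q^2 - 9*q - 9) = 7*q^3 - 3*q^2 - 11*q - 11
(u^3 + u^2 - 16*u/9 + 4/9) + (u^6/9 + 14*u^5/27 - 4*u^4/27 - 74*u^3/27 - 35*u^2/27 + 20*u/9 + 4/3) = u^6/9 + 14*u^5/27 - 4*u^4/27 - 47*u^3/27 - 8*u^2/27 + 4*u/9 + 16/9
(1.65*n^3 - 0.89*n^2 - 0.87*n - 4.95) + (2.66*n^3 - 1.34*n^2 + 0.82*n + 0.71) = 4.31*n^3 - 2.23*n^2 - 0.05*n - 4.24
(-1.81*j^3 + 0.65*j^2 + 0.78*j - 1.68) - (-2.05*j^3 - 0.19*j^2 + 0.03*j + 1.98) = 0.24*j^3 + 0.84*j^2 + 0.75*j - 3.66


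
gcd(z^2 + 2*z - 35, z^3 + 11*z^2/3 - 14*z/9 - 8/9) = 1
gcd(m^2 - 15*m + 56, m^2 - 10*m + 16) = m - 8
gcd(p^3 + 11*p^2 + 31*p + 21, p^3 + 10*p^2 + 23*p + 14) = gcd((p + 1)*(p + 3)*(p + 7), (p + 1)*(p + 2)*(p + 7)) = p^2 + 8*p + 7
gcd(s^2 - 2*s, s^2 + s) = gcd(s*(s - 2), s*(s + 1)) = s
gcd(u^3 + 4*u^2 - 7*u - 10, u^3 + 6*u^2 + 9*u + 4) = u + 1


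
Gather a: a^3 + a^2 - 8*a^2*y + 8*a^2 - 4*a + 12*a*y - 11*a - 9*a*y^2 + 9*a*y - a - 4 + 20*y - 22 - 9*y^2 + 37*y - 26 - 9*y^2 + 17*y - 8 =a^3 + a^2*(9 - 8*y) + a*(-9*y^2 + 21*y - 16) - 18*y^2 + 74*y - 60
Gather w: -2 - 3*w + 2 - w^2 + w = -w^2 - 2*w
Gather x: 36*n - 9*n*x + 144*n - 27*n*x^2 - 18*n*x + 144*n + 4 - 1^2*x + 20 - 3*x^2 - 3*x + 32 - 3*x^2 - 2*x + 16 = 324*n + x^2*(-27*n - 6) + x*(-27*n - 6) + 72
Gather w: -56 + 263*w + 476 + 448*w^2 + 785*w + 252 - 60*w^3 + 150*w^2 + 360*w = -60*w^3 + 598*w^2 + 1408*w + 672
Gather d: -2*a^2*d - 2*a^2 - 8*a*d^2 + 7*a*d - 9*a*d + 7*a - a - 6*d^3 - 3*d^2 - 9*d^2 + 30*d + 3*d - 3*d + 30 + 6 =-2*a^2 + 6*a - 6*d^3 + d^2*(-8*a - 12) + d*(-2*a^2 - 2*a + 30) + 36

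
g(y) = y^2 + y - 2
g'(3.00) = 7.00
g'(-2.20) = -3.40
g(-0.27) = -2.20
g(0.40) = -1.44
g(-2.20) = 0.64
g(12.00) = 154.00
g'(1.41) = 3.82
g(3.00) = 10.00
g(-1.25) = -1.69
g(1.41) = 1.40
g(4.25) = 20.31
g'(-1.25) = -1.50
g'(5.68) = 12.36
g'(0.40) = 1.80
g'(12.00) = 25.00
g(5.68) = 35.94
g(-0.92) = -2.07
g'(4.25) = 9.50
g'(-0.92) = -0.84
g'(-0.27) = 0.46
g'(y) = 2*y + 1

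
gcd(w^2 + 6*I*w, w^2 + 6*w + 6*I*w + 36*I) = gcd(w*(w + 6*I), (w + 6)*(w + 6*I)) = w + 6*I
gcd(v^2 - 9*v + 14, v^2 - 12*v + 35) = v - 7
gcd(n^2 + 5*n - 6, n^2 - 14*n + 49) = 1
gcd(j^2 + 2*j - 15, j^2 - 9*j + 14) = 1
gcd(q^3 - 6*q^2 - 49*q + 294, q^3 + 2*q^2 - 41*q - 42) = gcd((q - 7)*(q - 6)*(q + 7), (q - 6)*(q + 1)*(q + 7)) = q^2 + q - 42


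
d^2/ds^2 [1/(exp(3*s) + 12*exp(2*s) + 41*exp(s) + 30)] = (2*(3*exp(2*s) + 24*exp(s) + 41)^2*exp(s) - (9*exp(2*s) + 48*exp(s) + 41)*(exp(3*s) + 12*exp(2*s) + 41*exp(s) + 30))*exp(s)/(exp(3*s) + 12*exp(2*s) + 41*exp(s) + 30)^3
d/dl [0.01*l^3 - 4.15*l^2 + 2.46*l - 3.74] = 0.03*l^2 - 8.3*l + 2.46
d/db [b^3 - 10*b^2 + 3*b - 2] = 3*b^2 - 20*b + 3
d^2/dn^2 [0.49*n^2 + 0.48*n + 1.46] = 0.980000000000000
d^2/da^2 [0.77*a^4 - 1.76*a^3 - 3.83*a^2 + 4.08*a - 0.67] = 9.24*a^2 - 10.56*a - 7.66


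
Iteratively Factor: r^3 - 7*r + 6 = (r - 2)*(r^2 + 2*r - 3) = (r - 2)*(r + 3)*(r - 1)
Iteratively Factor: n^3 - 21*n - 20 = (n - 5)*(n^2 + 5*n + 4) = (n - 5)*(n + 4)*(n + 1)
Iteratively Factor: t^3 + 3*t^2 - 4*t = (t - 1)*(t^2 + 4*t) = t*(t - 1)*(t + 4)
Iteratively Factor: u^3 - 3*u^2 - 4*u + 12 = (u - 2)*(u^2 - u - 6) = (u - 3)*(u - 2)*(u + 2)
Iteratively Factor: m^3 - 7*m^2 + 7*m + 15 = (m - 5)*(m^2 - 2*m - 3) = (m - 5)*(m - 3)*(m + 1)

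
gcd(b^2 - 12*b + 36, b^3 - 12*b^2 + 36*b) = b^2 - 12*b + 36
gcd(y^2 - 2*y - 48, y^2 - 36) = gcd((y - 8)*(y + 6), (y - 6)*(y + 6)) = y + 6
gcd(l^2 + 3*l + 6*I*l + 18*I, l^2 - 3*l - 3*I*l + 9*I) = 1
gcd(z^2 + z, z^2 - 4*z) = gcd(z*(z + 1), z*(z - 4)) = z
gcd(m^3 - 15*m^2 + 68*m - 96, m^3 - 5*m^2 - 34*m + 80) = m - 8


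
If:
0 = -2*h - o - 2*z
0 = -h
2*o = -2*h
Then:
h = 0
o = 0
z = 0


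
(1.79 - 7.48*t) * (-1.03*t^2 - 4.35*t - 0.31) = 7.7044*t^3 + 30.6943*t^2 - 5.4677*t - 0.5549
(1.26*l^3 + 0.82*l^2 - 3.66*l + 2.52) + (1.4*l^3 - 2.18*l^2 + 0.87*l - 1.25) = 2.66*l^3 - 1.36*l^2 - 2.79*l + 1.27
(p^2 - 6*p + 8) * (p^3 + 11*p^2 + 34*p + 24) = p^5 + 5*p^4 - 24*p^3 - 92*p^2 + 128*p + 192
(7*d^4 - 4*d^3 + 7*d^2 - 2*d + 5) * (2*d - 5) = 14*d^5 - 43*d^4 + 34*d^3 - 39*d^2 + 20*d - 25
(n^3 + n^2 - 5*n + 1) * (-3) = -3*n^3 - 3*n^2 + 15*n - 3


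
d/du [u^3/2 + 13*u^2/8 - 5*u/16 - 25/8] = 3*u^2/2 + 13*u/4 - 5/16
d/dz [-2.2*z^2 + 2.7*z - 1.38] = 2.7 - 4.4*z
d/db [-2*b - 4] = -2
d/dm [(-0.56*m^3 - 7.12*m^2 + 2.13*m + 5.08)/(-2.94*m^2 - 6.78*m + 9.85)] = (1.6464*m^4 + 7.5936*m^3 + 37.9878*m^2 - 110.3936*m + 55.4229)/(8.6436*m^4 + 39.8664*m^3 - 11.9496*m^2 - 133.566*m + 97.0225)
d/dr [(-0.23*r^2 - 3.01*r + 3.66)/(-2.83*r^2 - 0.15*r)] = (-8.4838*r^2 + 20.7156*r + 0.549)/(r^2*(8.0089*r^2 + 0.849*r + 0.0225))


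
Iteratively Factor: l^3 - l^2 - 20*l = (l - 5)*(l^2 + 4*l) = (l - 5)*(l + 4)*(l)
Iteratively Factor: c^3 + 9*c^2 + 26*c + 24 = (c + 3)*(c^2 + 6*c + 8) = (c + 3)*(c + 4)*(c + 2)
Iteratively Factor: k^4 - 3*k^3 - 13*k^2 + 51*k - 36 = (k + 4)*(k^3 - 7*k^2 + 15*k - 9) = (k - 3)*(k + 4)*(k^2 - 4*k + 3) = (k - 3)^2*(k + 4)*(k - 1)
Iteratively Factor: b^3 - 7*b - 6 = (b + 1)*(b^2 - b - 6) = (b + 1)*(b + 2)*(b - 3)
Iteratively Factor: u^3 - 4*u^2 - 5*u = (u)*(u^2 - 4*u - 5) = u*(u + 1)*(u - 5)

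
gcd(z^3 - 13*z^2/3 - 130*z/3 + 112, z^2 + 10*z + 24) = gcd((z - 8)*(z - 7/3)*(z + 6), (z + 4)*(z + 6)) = z + 6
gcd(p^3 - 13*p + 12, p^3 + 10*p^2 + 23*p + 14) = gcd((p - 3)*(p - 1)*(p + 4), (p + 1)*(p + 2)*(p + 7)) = 1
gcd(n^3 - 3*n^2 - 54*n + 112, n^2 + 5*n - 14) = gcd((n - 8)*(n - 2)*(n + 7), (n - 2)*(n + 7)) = n^2 + 5*n - 14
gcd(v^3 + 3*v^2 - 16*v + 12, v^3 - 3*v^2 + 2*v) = v^2 - 3*v + 2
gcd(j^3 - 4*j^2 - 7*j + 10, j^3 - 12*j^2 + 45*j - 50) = j - 5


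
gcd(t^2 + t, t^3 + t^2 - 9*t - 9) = t + 1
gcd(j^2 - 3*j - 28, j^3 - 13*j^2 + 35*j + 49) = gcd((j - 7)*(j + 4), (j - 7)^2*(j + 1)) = j - 7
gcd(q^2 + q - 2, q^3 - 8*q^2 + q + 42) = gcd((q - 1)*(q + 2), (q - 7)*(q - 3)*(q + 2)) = q + 2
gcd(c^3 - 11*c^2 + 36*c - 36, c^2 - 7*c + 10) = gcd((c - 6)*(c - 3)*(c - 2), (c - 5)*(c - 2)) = c - 2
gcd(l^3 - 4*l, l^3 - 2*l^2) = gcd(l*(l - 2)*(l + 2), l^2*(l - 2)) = l^2 - 2*l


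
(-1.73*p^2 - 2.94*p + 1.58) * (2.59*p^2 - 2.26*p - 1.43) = -4.4807*p^4 - 3.7048*p^3 + 13.2105*p^2 + 0.6334*p - 2.2594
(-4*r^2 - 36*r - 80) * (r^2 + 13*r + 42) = -4*r^4 - 88*r^3 - 716*r^2 - 2552*r - 3360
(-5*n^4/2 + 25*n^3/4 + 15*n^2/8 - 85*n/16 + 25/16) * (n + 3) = -5*n^5/2 - 5*n^4/4 + 165*n^3/8 + 5*n^2/16 - 115*n/8 + 75/16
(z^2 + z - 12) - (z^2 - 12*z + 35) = 13*z - 47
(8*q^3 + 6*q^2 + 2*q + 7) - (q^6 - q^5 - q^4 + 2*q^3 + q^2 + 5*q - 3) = -q^6 + q^5 + q^4 + 6*q^3 + 5*q^2 - 3*q + 10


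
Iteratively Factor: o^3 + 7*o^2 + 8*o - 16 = (o + 4)*(o^2 + 3*o - 4) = (o + 4)^2*(o - 1)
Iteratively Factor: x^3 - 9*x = (x)*(x^2 - 9) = x*(x - 3)*(x + 3)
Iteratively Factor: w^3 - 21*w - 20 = (w - 5)*(w^2 + 5*w + 4) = (w - 5)*(w + 1)*(w + 4)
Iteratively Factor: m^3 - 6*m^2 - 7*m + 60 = (m - 4)*(m^2 - 2*m - 15) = (m - 5)*(m - 4)*(m + 3)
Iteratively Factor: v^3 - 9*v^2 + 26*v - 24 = (v - 3)*(v^2 - 6*v + 8) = (v - 4)*(v - 3)*(v - 2)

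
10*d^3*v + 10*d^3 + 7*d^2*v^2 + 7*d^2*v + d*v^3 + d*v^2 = (2*d + v)*(5*d + v)*(d*v + d)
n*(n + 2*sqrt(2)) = n^2 + 2*sqrt(2)*n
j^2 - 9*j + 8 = (j - 8)*(j - 1)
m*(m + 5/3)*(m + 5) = m^3 + 20*m^2/3 + 25*m/3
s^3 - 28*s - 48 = (s - 6)*(s + 2)*(s + 4)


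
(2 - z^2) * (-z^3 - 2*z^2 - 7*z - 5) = z^5 + 2*z^4 + 5*z^3 + z^2 - 14*z - 10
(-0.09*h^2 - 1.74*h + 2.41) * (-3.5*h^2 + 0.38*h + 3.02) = 0.315*h^4 + 6.0558*h^3 - 9.368*h^2 - 4.339*h + 7.2782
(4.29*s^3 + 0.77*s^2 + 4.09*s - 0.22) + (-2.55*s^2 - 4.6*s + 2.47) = 4.29*s^3 - 1.78*s^2 - 0.51*s + 2.25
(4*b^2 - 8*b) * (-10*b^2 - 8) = -40*b^4 + 80*b^3 - 32*b^2 + 64*b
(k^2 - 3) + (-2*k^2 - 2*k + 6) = -k^2 - 2*k + 3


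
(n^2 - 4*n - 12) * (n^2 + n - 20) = n^4 - 3*n^3 - 36*n^2 + 68*n + 240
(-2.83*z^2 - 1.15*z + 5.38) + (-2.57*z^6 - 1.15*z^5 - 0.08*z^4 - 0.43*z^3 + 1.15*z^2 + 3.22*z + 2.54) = -2.57*z^6 - 1.15*z^5 - 0.08*z^4 - 0.43*z^3 - 1.68*z^2 + 2.07*z + 7.92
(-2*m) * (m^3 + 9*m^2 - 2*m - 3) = -2*m^4 - 18*m^3 + 4*m^2 + 6*m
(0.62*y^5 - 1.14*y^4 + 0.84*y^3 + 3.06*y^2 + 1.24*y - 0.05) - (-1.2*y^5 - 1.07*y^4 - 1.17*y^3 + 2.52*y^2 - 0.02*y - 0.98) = 1.82*y^5 - 0.0699999999999998*y^4 + 2.01*y^3 + 0.54*y^2 + 1.26*y + 0.93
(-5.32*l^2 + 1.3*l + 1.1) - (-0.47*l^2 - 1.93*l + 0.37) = -4.85*l^2 + 3.23*l + 0.73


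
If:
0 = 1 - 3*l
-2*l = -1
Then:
No Solution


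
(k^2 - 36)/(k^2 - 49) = (k^2 - 36)/(k^2 - 49)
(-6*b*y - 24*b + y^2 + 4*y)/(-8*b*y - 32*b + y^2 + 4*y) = (-6*b + y)/(-8*b + y)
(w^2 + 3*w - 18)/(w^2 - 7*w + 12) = (w + 6)/(w - 4)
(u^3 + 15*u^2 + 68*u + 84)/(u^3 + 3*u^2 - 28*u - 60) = (u + 7)/(u - 5)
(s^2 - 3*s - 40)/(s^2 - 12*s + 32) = (s + 5)/(s - 4)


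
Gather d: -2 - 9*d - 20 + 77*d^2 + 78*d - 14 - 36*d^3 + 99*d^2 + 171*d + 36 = -36*d^3 + 176*d^2 + 240*d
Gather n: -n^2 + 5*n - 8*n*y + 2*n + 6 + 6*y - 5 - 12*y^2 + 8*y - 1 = -n^2 + n*(7 - 8*y) - 12*y^2 + 14*y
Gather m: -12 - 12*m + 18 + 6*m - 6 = -6*m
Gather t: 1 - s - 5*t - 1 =-s - 5*t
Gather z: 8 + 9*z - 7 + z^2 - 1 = z^2 + 9*z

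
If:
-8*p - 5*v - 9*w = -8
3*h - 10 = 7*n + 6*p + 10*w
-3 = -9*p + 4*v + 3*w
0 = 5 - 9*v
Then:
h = 7*n/3 + 13304/2835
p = 188/315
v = 5/9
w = 47/945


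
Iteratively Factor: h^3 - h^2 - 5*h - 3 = (h + 1)*(h^2 - 2*h - 3) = (h + 1)^2*(h - 3)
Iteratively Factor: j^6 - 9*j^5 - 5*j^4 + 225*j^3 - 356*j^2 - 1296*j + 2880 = (j - 5)*(j^5 - 4*j^4 - 25*j^3 + 100*j^2 + 144*j - 576) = (j - 5)*(j + 3)*(j^4 - 7*j^3 - 4*j^2 + 112*j - 192) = (j - 5)*(j - 4)*(j + 3)*(j^3 - 3*j^2 - 16*j + 48) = (j - 5)*(j - 4)^2*(j + 3)*(j^2 + j - 12) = (j - 5)*(j - 4)^2*(j - 3)*(j + 3)*(j + 4)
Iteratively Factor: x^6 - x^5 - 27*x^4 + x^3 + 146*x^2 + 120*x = (x - 3)*(x^5 + 2*x^4 - 21*x^3 - 62*x^2 - 40*x) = x*(x - 3)*(x^4 + 2*x^3 - 21*x^2 - 62*x - 40) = x*(x - 3)*(x + 4)*(x^3 - 2*x^2 - 13*x - 10) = x*(x - 5)*(x - 3)*(x + 4)*(x^2 + 3*x + 2) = x*(x - 5)*(x - 3)*(x + 1)*(x + 4)*(x + 2)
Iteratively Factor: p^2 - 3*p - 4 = (p + 1)*(p - 4)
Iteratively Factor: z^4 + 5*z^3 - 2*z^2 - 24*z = (z + 3)*(z^3 + 2*z^2 - 8*z) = (z + 3)*(z + 4)*(z^2 - 2*z) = z*(z + 3)*(z + 4)*(z - 2)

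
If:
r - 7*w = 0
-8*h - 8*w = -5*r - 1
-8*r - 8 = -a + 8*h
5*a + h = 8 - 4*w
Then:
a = 5760/3379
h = -580/3379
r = -2079/3379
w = -297/3379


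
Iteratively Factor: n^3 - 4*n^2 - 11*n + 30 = (n - 5)*(n^2 + n - 6) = (n - 5)*(n + 3)*(n - 2)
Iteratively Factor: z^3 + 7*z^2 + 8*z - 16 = (z + 4)*(z^2 + 3*z - 4) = (z + 4)^2*(z - 1)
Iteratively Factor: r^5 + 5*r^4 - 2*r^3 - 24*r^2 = (r + 3)*(r^4 + 2*r^3 - 8*r^2) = (r - 2)*(r + 3)*(r^3 + 4*r^2) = (r - 2)*(r + 3)*(r + 4)*(r^2) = r*(r - 2)*(r + 3)*(r + 4)*(r)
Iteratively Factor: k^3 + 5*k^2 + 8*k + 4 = (k + 2)*(k^2 + 3*k + 2) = (k + 2)^2*(k + 1)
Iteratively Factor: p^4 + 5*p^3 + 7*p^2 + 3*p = (p + 1)*(p^3 + 4*p^2 + 3*p) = p*(p + 1)*(p^2 + 4*p + 3) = p*(p + 1)^2*(p + 3)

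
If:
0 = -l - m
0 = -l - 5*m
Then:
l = 0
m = 0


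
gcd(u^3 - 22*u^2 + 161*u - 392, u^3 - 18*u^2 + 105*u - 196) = u^2 - 14*u + 49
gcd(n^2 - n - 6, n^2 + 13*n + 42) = 1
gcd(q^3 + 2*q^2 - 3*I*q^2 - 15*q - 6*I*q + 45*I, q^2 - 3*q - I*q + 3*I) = q - 3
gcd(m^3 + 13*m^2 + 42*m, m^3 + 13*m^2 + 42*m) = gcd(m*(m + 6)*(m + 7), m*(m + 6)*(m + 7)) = m^3 + 13*m^2 + 42*m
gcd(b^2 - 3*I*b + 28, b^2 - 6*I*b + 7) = b - 7*I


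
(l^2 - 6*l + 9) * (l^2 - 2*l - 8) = l^4 - 8*l^3 + 13*l^2 + 30*l - 72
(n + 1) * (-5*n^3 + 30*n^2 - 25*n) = -5*n^4 + 25*n^3 + 5*n^2 - 25*n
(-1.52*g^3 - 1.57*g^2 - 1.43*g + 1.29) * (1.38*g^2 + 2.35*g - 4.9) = -2.0976*g^5 - 5.7386*g^4 + 1.7851*g^3 + 6.1127*g^2 + 10.0385*g - 6.321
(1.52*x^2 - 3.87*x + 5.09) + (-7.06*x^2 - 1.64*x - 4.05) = -5.54*x^2 - 5.51*x + 1.04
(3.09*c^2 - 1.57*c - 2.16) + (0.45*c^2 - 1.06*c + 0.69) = 3.54*c^2 - 2.63*c - 1.47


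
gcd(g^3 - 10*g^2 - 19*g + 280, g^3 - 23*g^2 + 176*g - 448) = g^2 - 15*g + 56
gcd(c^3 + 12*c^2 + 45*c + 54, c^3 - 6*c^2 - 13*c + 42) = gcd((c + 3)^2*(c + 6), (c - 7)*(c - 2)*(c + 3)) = c + 3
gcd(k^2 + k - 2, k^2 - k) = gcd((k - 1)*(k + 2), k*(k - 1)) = k - 1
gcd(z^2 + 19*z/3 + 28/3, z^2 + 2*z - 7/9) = z + 7/3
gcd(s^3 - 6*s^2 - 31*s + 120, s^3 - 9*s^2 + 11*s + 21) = s - 3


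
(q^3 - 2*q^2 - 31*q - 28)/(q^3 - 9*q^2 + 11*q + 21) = (q + 4)/(q - 3)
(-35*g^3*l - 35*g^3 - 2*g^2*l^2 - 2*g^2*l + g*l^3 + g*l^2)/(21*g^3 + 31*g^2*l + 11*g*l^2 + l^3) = g*(-35*g^2*l - 35*g^2 - 2*g*l^2 - 2*g*l + l^3 + l^2)/(21*g^3 + 31*g^2*l + 11*g*l^2 + l^3)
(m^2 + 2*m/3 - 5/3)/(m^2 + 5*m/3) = (m - 1)/m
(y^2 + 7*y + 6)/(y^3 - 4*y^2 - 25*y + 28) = (y^2 + 7*y + 6)/(y^3 - 4*y^2 - 25*y + 28)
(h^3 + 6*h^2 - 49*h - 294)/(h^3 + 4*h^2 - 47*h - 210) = (h + 7)/(h + 5)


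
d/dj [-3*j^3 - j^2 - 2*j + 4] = -9*j^2 - 2*j - 2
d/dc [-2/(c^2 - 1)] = 4*c/(c^2 - 1)^2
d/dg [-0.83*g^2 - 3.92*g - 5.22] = -1.66*g - 3.92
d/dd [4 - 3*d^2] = -6*d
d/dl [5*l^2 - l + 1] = 10*l - 1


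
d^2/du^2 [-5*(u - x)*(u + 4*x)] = -10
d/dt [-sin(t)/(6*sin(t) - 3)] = cos(t)/(3*(2*sin(t) - 1)^2)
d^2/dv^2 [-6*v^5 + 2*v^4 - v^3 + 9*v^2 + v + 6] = -120*v^3 + 24*v^2 - 6*v + 18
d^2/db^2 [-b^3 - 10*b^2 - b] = -6*b - 20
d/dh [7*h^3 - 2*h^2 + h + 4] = 21*h^2 - 4*h + 1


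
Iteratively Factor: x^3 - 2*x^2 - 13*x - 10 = (x + 2)*(x^2 - 4*x - 5) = (x + 1)*(x + 2)*(x - 5)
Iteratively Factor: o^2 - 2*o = (o - 2)*(o)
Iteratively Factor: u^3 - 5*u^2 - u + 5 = (u - 1)*(u^2 - 4*u - 5) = (u - 5)*(u - 1)*(u + 1)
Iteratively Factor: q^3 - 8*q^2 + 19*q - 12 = (q - 4)*(q^2 - 4*q + 3) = (q - 4)*(q - 1)*(q - 3)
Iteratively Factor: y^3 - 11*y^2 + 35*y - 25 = (y - 1)*(y^2 - 10*y + 25) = (y - 5)*(y - 1)*(y - 5)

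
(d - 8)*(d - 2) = d^2 - 10*d + 16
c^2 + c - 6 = (c - 2)*(c + 3)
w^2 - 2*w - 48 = (w - 8)*(w + 6)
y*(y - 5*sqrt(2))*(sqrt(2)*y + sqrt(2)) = sqrt(2)*y^3 - 10*y^2 + sqrt(2)*y^2 - 10*y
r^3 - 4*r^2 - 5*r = r*(r - 5)*(r + 1)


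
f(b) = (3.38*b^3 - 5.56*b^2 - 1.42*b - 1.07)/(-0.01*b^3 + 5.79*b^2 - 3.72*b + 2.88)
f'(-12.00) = 0.57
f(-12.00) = -7.37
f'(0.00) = -0.97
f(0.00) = -0.37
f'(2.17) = 0.83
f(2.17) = 0.19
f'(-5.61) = 0.60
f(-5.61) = -3.68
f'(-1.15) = 0.74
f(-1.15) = -0.80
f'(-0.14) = -0.33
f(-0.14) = -0.28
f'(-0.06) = -0.68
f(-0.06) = -0.32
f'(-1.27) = 0.74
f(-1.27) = -0.89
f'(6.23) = 0.62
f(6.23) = 2.93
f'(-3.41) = 0.63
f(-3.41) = -2.34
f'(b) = (0.03*b^2 - 11.58*b + 3.72)*(3.38*b^3 - 5.56*b^2 - 1.42*b - 1.07)/(-0.01*b^3 + 5.79*b^2 - 3.72*b + 2.88)^2 + (10.14*b^2 - 11.12*b - 1.42)/(-0.01*b^3 + 5.79*b^2 - 3.72*b + 2.88) = (-1.38777878078145e-17*b^5 + 19.5146*b^4 - 25.1756*b^3 + 58.0761*b^2 - 19.635*b - 8.07)/(0.0001*b^6 - 0.1158*b^5 + 33.5985*b^4 - 43.1352*b^3 + 47.1888*b^2 - 21.4272*b + 8.2944)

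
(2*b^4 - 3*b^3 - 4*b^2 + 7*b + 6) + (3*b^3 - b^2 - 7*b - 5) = 2*b^4 - 5*b^2 + 1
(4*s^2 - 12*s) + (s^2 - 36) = 5*s^2 - 12*s - 36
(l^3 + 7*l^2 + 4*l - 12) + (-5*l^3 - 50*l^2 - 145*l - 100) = -4*l^3 - 43*l^2 - 141*l - 112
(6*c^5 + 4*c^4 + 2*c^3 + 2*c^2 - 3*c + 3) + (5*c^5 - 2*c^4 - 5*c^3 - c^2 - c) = 11*c^5 + 2*c^4 - 3*c^3 + c^2 - 4*c + 3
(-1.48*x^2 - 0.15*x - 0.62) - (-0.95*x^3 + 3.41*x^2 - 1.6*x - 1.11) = 0.95*x^3 - 4.89*x^2 + 1.45*x + 0.49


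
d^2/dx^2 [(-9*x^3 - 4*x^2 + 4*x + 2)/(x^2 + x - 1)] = 2*(-10*x^3 + 21*x^2 - 9*x + 4)/(x^6 + 3*x^5 - 5*x^3 + 3*x - 1)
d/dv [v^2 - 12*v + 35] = 2*v - 12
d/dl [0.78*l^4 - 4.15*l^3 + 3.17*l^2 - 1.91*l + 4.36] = 3.12*l^3 - 12.45*l^2 + 6.34*l - 1.91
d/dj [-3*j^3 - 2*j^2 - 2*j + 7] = -9*j^2 - 4*j - 2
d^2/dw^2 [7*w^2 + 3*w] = 14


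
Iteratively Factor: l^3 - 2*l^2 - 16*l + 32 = (l - 4)*(l^2 + 2*l - 8) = (l - 4)*(l - 2)*(l + 4)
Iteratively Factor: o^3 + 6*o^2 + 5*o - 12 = (o - 1)*(o^2 + 7*o + 12) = (o - 1)*(o + 4)*(o + 3)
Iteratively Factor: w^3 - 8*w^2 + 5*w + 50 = (w - 5)*(w^2 - 3*w - 10) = (w - 5)^2*(w + 2)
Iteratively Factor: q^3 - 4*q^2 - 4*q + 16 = (q - 4)*(q^2 - 4) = (q - 4)*(q + 2)*(q - 2)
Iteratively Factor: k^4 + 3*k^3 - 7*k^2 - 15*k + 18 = (k + 3)*(k^3 - 7*k + 6) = (k + 3)^2*(k^2 - 3*k + 2) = (k - 1)*(k + 3)^2*(k - 2)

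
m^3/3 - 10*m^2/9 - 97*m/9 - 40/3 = (m/3 + 1)*(m - 8)*(m + 5/3)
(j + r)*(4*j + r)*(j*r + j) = 4*j^3*r + 4*j^3 + 5*j^2*r^2 + 5*j^2*r + j*r^3 + j*r^2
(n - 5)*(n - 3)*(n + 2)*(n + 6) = n^4 - 37*n^2 + 24*n + 180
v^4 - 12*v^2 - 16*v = v*(v - 4)*(v + 2)^2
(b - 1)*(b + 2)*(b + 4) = b^3 + 5*b^2 + 2*b - 8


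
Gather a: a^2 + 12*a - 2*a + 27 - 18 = a^2 + 10*a + 9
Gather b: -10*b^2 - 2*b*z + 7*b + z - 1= -10*b^2 + b*(7 - 2*z) + z - 1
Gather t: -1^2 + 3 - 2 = 0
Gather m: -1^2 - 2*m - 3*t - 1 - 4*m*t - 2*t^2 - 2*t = m*(-4*t - 2) - 2*t^2 - 5*t - 2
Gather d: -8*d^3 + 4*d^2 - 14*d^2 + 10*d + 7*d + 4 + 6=-8*d^3 - 10*d^2 + 17*d + 10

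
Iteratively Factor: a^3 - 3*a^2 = (a)*(a^2 - 3*a) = a*(a - 3)*(a)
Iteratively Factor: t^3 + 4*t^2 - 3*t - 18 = (t + 3)*(t^2 + t - 6) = (t + 3)^2*(t - 2)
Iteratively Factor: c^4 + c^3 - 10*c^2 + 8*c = (c - 1)*(c^3 + 2*c^2 - 8*c) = c*(c - 1)*(c^2 + 2*c - 8) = c*(c - 1)*(c + 4)*(c - 2)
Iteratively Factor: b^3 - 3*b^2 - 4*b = (b + 1)*(b^2 - 4*b) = b*(b + 1)*(b - 4)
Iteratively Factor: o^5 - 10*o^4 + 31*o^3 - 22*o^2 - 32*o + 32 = (o - 4)*(o^4 - 6*o^3 + 7*o^2 + 6*o - 8) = (o - 4)*(o - 2)*(o^3 - 4*o^2 - o + 4) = (o - 4)*(o - 2)*(o + 1)*(o^2 - 5*o + 4) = (o - 4)^2*(o - 2)*(o + 1)*(o - 1)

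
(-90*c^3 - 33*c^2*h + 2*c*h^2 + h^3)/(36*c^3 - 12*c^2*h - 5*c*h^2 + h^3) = (-5*c - h)/(2*c - h)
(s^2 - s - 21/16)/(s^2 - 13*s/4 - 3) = (s - 7/4)/(s - 4)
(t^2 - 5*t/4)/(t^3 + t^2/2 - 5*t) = (4*t - 5)/(2*(2*t^2 + t - 10))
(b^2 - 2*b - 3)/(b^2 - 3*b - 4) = (b - 3)/(b - 4)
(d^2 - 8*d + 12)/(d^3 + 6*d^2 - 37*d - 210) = (d - 2)/(d^2 + 12*d + 35)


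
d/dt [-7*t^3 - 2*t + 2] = -21*t^2 - 2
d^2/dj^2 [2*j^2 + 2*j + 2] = 4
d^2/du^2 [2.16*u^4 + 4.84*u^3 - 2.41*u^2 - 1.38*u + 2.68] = 25.92*u^2 + 29.04*u - 4.82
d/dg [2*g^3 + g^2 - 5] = 2*g*(3*g + 1)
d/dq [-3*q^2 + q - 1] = 1 - 6*q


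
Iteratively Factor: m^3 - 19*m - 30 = (m + 2)*(m^2 - 2*m - 15) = (m + 2)*(m + 3)*(m - 5)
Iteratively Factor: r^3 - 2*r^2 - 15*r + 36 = (r - 3)*(r^2 + r - 12) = (r - 3)*(r + 4)*(r - 3)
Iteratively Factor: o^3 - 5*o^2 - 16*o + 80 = (o - 5)*(o^2 - 16) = (o - 5)*(o + 4)*(o - 4)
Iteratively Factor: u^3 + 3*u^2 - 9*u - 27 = (u - 3)*(u^2 + 6*u + 9) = (u - 3)*(u + 3)*(u + 3)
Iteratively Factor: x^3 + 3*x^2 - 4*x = (x - 1)*(x^2 + 4*x) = (x - 1)*(x + 4)*(x)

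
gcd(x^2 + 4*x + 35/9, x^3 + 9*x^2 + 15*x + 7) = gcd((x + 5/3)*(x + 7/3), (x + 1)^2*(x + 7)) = 1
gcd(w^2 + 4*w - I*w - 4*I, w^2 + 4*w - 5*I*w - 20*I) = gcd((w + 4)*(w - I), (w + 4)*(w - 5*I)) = w + 4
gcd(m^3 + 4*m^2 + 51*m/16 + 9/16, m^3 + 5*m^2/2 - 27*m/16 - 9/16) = m^2 + 13*m/4 + 3/4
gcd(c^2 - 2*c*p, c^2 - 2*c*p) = -c^2 + 2*c*p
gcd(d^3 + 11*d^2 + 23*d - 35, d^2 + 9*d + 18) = 1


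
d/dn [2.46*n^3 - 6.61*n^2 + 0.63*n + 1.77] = 7.38*n^2 - 13.22*n + 0.63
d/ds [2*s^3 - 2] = 6*s^2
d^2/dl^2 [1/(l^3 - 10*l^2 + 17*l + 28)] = 2*((10 - 3*l)*(l^3 - 10*l^2 + 17*l + 28) + (3*l^2 - 20*l + 17)^2)/(l^3 - 10*l^2 + 17*l + 28)^3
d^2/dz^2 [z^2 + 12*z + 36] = 2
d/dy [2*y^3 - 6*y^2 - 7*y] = 6*y^2 - 12*y - 7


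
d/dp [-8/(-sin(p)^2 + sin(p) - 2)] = 8*(1 - 2*sin(p))*cos(p)/(sin(p)^2 - sin(p) + 2)^2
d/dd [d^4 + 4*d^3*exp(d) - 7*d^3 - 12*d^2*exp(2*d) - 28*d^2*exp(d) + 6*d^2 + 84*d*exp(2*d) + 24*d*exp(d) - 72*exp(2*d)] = 4*d^3*exp(d) + 4*d^3 - 24*d^2*exp(2*d) - 16*d^2*exp(d) - 21*d^2 + 144*d*exp(2*d) - 32*d*exp(d) + 12*d - 60*exp(2*d) + 24*exp(d)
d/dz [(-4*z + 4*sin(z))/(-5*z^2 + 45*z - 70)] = 4*((1 - cos(z))*(z^2 - 9*z + 14) + (9 - 2*z)*(z - sin(z)))/(5*(z^2 - 9*z + 14)^2)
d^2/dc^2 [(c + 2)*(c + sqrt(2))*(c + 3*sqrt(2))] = 6*c + 4 + 8*sqrt(2)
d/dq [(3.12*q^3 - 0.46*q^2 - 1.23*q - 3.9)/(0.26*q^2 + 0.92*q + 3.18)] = (0.8112*q^4 + 5.7408*q^3 + 29.6614*q^2 - 0.8976*q - 0.3234)/(0.0676*q^4 + 0.4784*q^3 + 2.5*q^2 + 5.8512*q + 10.1124)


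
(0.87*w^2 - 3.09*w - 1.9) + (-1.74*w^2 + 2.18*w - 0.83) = -0.87*w^2 - 0.91*w - 2.73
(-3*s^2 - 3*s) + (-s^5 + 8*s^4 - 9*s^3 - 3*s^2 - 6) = -s^5 + 8*s^4 - 9*s^3 - 6*s^2 - 3*s - 6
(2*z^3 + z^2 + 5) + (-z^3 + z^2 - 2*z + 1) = z^3 + 2*z^2 - 2*z + 6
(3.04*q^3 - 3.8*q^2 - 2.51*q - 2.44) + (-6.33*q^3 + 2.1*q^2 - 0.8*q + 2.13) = -3.29*q^3 - 1.7*q^2 - 3.31*q - 0.31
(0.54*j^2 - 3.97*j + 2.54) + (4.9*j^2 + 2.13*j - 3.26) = 5.44*j^2 - 1.84*j - 0.72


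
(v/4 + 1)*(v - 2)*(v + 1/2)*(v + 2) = v^4/4 + 9*v^3/8 - v^2/2 - 9*v/2 - 2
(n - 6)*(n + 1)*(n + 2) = n^3 - 3*n^2 - 16*n - 12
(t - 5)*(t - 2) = t^2 - 7*t + 10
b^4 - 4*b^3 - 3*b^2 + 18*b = b*(b - 3)^2*(b + 2)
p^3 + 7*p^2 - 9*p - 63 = (p - 3)*(p + 3)*(p + 7)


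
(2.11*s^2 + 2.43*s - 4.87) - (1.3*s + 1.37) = 2.11*s^2 + 1.13*s - 6.24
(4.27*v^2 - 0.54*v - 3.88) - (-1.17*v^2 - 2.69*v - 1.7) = 5.44*v^2 + 2.15*v - 2.18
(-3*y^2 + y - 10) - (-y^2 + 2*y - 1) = -2*y^2 - y - 9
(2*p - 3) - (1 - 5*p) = 7*p - 4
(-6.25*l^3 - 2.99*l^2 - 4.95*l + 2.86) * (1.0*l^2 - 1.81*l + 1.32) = -6.25*l^5 + 8.3225*l^4 - 7.7881*l^3 + 7.8727*l^2 - 11.7106*l + 3.7752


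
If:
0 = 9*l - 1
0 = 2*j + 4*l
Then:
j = -2/9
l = 1/9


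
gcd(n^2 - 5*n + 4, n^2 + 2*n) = 1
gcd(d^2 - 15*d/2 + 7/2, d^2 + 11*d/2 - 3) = d - 1/2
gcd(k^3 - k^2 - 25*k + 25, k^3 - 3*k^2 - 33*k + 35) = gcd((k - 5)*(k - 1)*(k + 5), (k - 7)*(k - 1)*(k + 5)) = k^2 + 4*k - 5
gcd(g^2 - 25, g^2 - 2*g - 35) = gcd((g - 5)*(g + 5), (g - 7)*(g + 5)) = g + 5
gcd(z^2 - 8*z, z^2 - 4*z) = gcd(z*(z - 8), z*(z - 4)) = z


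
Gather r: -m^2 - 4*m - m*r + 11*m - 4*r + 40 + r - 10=-m^2 + 7*m + r*(-m - 3) + 30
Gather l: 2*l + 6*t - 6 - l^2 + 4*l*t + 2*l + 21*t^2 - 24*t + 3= -l^2 + l*(4*t + 4) + 21*t^2 - 18*t - 3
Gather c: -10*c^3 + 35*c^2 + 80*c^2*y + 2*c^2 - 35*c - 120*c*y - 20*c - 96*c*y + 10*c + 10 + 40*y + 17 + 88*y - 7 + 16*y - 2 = -10*c^3 + c^2*(80*y + 37) + c*(-216*y - 45) + 144*y + 18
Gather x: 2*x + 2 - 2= 2*x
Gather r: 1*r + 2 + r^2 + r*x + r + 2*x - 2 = r^2 + r*(x + 2) + 2*x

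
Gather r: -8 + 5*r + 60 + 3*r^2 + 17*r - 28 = 3*r^2 + 22*r + 24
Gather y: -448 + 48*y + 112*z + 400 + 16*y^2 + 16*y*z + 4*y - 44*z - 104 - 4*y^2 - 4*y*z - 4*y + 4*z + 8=12*y^2 + y*(12*z + 48) + 72*z - 144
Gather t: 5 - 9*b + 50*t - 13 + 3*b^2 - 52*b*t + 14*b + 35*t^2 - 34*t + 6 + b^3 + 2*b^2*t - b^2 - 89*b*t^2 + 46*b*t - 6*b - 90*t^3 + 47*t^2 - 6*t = b^3 + 2*b^2 - b - 90*t^3 + t^2*(82 - 89*b) + t*(2*b^2 - 6*b + 10) - 2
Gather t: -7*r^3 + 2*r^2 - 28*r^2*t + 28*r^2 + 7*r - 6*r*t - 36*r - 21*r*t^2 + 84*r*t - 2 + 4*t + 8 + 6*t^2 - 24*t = -7*r^3 + 30*r^2 - 29*r + t^2*(6 - 21*r) + t*(-28*r^2 + 78*r - 20) + 6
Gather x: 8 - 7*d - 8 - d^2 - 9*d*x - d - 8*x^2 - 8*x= -d^2 - 8*d - 8*x^2 + x*(-9*d - 8)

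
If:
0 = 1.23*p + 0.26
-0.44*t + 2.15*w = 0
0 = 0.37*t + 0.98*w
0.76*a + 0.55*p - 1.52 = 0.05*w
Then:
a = 2.15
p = -0.21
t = 0.00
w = 0.00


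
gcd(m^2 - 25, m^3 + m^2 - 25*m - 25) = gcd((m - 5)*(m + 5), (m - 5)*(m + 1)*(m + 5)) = m^2 - 25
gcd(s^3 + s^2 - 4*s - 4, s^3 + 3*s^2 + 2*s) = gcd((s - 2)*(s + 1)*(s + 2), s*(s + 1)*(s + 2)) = s^2 + 3*s + 2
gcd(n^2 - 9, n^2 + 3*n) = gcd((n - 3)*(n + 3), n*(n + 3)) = n + 3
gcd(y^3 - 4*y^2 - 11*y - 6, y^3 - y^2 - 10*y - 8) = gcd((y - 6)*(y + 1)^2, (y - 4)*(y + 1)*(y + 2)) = y + 1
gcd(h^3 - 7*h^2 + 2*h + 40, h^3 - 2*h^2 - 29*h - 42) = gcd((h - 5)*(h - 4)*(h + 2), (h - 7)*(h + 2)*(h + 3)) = h + 2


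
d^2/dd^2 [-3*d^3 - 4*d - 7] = -18*d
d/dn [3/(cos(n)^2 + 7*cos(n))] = 3*(2*cos(n) + 7)*sin(n)/((cos(n) + 7)^2*cos(n)^2)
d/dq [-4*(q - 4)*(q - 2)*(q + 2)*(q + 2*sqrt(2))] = -16*q^3 - 24*sqrt(2)*q^2 + 48*q^2 + 32*q + 64*sqrt(2)*q - 64 + 32*sqrt(2)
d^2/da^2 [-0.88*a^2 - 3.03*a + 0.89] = -1.76000000000000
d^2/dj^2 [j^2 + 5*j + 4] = 2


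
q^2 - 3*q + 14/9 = (q - 7/3)*(q - 2/3)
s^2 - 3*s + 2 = (s - 2)*(s - 1)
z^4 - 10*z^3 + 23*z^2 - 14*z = z*(z - 7)*(z - 2)*(z - 1)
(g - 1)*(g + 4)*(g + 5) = g^3 + 8*g^2 + 11*g - 20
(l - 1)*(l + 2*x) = l^2 + 2*l*x - l - 2*x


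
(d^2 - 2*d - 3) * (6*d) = 6*d^3 - 12*d^2 - 18*d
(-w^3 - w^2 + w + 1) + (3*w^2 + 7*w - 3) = -w^3 + 2*w^2 + 8*w - 2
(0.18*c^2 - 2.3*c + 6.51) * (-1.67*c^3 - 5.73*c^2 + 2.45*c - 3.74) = -0.3006*c^5 + 2.8096*c^4 + 2.7483*c^3 - 43.6105*c^2 + 24.5515*c - 24.3474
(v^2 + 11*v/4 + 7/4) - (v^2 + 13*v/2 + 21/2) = -15*v/4 - 35/4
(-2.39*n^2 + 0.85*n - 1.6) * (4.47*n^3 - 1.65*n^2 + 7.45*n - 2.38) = -10.6833*n^5 + 7.743*n^4 - 26.36*n^3 + 14.6607*n^2 - 13.943*n + 3.808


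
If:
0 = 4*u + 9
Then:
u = -9/4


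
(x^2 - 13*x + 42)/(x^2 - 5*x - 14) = (x - 6)/(x + 2)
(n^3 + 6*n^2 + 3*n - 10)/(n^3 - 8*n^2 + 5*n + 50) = (n^2 + 4*n - 5)/(n^2 - 10*n + 25)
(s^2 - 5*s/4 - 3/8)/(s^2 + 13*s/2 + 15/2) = (8*s^2 - 10*s - 3)/(4*(2*s^2 + 13*s + 15))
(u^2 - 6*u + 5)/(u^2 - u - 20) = (u - 1)/(u + 4)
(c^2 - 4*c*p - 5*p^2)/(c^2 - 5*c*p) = (c + p)/c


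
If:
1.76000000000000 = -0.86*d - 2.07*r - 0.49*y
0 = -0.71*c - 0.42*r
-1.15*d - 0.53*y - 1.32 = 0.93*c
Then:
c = 0.0223259698204061*y + 0.184246257905078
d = -0.47892447994172*y - 1.29682523465367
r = -0.0377415204106865*y - 0.311463912172871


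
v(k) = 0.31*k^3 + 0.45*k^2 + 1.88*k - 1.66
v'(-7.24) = 44.11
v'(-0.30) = 1.69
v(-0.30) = -2.19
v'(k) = 0.93*k^2 + 0.9*k + 1.88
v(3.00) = 16.40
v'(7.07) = 54.73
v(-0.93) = -3.27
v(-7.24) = -109.33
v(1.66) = 4.12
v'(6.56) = 47.81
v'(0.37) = 2.34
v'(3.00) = 12.95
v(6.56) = 117.55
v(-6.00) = -63.70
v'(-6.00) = 29.96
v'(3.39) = 15.62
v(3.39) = 21.96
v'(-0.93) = 1.85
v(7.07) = 143.68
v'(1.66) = 5.94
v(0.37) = -0.89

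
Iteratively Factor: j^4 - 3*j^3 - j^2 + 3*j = (j + 1)*(j^3 - 4*j^2 + 3*j) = (j - 3)*(j + 1)*(j^2 - j) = j*(j - 3)*(j + 1)*(j - 1)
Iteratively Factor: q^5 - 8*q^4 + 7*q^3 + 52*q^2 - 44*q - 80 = (q - 4)*(q^4 - 4*q^3 - 9*q^2 + 16*q + 20) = (q - 4)*(q + 1)*(q^3 - 5*q^2 - 4*q + 20) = (q - 5)*(q - 4)*(q + 1)*(q^2 - 4) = (q - 5)*(q - 4)*(q - 2)*(q + 1)*(q + 2)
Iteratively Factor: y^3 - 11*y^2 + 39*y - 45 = (y - 5)*(y^2 - 6*y + 9) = (y - 5)*(y - 3)*(y - 3)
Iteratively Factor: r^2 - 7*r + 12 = (r - 4)*(r - 3)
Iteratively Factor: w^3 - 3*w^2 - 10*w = (w + 2)*(w^2 - 5*w) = (w - 5)*(w + 2)*(w)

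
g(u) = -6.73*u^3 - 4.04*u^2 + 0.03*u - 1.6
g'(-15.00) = -4421.52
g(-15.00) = 21802.70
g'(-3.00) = -157.44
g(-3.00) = 143.66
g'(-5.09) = -481.93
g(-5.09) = 781.08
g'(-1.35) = -25.86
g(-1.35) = 7.55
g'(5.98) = -770.29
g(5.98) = -1585.08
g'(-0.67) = -3.62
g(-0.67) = -1.41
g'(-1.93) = -59.58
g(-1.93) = 31.68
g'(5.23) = -594.48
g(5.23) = -1074.71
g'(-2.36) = -93.35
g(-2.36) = 64.29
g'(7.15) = -1089.91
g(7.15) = -2667.91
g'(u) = -20.19*u^2 - 8.08*u + 0.03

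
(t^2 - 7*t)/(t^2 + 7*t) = (t - 7)/(t + 7)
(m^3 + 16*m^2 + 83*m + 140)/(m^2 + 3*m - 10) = (m^2 + 11*m + 28)/(m - 2)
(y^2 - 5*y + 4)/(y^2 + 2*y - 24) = (y - 1)/(y + 6)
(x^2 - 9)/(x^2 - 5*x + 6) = (x + 3)/(x - 2)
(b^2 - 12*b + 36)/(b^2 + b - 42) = (b - 6)/(b + 7)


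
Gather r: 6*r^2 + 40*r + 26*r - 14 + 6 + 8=6*r^2 + 66*r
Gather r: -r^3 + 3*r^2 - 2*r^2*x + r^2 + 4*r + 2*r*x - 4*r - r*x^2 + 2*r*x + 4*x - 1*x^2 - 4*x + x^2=-r^3 + r^2*(4 - 2*x) + r*(-x^2 + 4*x)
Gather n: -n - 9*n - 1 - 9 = -10*n - 10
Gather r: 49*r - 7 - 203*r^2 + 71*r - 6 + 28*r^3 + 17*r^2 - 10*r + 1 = 28*r^3 - 186*r^2 + 110*r - 12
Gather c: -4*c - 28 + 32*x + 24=-4*c + 32*x - 4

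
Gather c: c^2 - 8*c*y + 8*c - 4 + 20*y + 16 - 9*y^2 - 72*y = c^2 + c*(8 - 8*y) - 9*y^2 - 52*y + 12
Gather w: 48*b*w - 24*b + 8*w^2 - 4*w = -24*b + 8*w^2 + w*(48*b - 4)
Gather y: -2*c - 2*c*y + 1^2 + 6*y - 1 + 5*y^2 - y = -2*c + 5*y^2 + y*(5 - 2*c)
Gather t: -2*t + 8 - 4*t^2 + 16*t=-4*t^2 + 14*t + 8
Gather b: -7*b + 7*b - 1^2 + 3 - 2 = 0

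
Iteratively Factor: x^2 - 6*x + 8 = (x - 4)*(x - 2)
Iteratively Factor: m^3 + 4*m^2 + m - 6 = (m - 1)*(m^2 + 5*m + 6) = (m - 1)*(m + 3)*(m + 2)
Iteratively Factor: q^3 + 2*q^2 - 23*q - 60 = (q - 5)*(q^2 + 7*q + 12) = (q - 5)*(q + 4)*(q + 3)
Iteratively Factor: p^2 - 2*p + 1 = (p - 1)*(p - 1)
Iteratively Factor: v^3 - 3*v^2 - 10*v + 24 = (v - 4)*(v^2 + v - 6) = (v - 4)*(v - 2)*(v + 3)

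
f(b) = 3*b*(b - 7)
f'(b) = 6*b - 21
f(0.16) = -3.28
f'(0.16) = -20.04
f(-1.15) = 28.12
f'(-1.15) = -27.90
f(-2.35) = 65.92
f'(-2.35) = -35.10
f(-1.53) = 39.15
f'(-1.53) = -30.18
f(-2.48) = 70.53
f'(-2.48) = -35.88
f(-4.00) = 132.00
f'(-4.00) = -45.00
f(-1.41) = 35.57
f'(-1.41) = -29.46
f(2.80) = -35.28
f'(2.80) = -4.20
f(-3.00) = 90.00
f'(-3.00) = -39.00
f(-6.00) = 234.00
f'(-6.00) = -57.00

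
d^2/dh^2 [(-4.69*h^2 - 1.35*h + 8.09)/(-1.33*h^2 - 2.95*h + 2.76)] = (-32.0264*h^3 + 17.433906*h^2 - 160.71321*h - 106.763506)/(2.352637*h^6 + 15.654765*h^5 + 20.076483*h^4 - 39.300785*h^3 - 41.662476*h^2 + 67.41576*h - 21.024576)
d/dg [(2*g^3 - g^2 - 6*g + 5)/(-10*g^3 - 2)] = (-5*g^4 - 60*g^3 + 69*g^2 + 2*g + 6)/(2*(25*g^6 + 10*g^3 + 1))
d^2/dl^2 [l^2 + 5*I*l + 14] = 2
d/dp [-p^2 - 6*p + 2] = -2*p - 6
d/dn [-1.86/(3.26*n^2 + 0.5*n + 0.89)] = (12.1272*n + 0.93)/(3.26*n^2 + 0.5*n + 0.89)^2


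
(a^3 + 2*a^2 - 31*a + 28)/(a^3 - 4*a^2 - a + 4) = (a + 7)/(a + 1)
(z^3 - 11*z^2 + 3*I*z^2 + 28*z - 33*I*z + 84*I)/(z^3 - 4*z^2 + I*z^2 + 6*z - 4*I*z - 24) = (z - 7)/(z - 2*I)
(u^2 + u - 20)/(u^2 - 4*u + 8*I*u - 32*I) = (u + 5)/(u + 8*I)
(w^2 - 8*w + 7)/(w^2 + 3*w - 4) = (w - 7)/(w + 4)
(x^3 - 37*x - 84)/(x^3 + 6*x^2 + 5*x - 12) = (x - 7)/(x - 1)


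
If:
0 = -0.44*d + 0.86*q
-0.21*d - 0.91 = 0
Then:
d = -4.33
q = -2.22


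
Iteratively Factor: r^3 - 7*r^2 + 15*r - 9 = (r - 1)*(r^2 - 6*r + 9) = (r - 3)*(r - 1)*(r - 3)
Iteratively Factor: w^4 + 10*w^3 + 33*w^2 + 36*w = (w + 3)*(w^3 + 7*w^2 + 12*w) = (w + 3)^2*(w^2 + 4*w) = w*(w + 3)^2*(w + 4)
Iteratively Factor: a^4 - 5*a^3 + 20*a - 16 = (a - 4)*(a^3 - a^2 - 4*a + 4) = (a - 4)*(a + 2)*(a^2 - 3*a + 2) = (a - 4)*(a - 1)*(a + 2)*(a - 2)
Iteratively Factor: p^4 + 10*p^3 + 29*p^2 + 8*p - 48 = (p - 1)*(p^3 + 11*p^2 + 40*p + 48) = (p - 1)*(p + 4)*(p^2 + 7*p + 12) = (p - 1)*(p + 4)^2*(p + 3)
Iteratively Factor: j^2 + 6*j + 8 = (j + 4)*(j + 2)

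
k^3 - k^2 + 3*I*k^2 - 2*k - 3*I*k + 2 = (k - 1)*(k + I)*(k + 2*I)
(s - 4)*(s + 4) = s^2 - 16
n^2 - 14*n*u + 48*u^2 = (n - 8*u)*(n - 6*u)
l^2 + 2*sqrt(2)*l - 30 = (l - 3*sqrt(2))*(l + 5*sqrt(2))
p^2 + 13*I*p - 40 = (p + 5*I)*(p + 8*I)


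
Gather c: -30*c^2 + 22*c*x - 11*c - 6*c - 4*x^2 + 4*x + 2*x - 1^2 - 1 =-30*c^2 + c*(22*x - 17) - 4*x^2 + 6*x - 2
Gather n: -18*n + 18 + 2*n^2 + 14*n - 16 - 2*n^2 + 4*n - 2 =0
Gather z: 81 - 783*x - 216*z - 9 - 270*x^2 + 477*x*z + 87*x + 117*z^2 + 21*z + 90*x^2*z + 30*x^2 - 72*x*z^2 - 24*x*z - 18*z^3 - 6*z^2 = -240*x^2 - 696*x - 18*z^3 + z^2*(111 - 72*x) + z*(90*x^2 + 453*x - 195) + 72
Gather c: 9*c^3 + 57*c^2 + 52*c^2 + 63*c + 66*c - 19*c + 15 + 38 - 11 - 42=9*c^3 + 109*c^2 + 110*c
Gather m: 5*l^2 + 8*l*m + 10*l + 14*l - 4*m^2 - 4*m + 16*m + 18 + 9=5*l^2 + 24*l - 4*m^2 + m*(8*l + 12) + 27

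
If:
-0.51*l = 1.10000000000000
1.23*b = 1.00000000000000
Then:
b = 0.81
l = -2.16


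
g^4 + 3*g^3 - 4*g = g*(g - 1)*(g + 2)^2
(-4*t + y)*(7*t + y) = -28*t^2 + 3*t*y + y^2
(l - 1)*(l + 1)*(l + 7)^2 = l^4 + 14*l^3 + 48*l^2 - 14*l - 49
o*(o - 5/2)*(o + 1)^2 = o^4 - o^3/2 - 4*o^2 - 5*o/2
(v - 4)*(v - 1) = v^2 - 5*v + 4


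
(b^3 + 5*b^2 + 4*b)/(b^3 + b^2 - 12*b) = (b + 1)/(b - 3)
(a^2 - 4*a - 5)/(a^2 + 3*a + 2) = (a - 5)/(a + 2)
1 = 1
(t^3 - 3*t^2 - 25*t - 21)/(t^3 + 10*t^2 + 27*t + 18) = (t - 7)/(t + 6)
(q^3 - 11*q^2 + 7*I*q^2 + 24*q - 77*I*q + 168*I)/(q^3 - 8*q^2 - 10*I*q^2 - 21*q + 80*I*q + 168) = (q^2 + q*(-3 + 7*I) - 21*I)/(q^2 - 10*I*q - 21)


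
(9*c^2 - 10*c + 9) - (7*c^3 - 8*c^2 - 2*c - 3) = -7*c^3 + 17*c^2 - 8*c + 12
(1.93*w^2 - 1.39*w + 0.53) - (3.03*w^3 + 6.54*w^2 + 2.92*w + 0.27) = -3.03*w^3 - 4.61*w^2 - 4.31*w + 0.26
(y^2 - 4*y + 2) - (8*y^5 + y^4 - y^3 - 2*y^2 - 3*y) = -8*y^5 - y^4 + y^3 + 3*y^2 - y + 2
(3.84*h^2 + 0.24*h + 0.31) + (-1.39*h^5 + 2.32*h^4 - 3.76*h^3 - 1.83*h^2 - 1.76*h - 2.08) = -1.39*h^5 + 2.32*h^4 - 3.76*h^3 + 2.01*h^2 - 1.52*h - 1.77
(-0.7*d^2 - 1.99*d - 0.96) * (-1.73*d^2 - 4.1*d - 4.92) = 1.211*d^4 + 6.3127*d^3 + 13.2638*d^2 + 13.7268*d + 4.7232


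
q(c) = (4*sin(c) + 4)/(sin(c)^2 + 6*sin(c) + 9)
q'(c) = (-2*sin(c)*cos(c) - 6*cos(c))*(4*sin(c) + 4)/(sin(c)^2 + 6*sin(c) + 9)^2 + 4*cos(c)/(sin(c)^2 + 6*sin(c) + 9)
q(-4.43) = 0.50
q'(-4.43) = -0.00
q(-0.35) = 0.37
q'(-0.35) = 0.27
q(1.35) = 0.50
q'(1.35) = 0.00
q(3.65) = 0.33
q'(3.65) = -0.33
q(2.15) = 0.50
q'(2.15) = -0.01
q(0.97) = 0.50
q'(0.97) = 0.01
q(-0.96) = 0.15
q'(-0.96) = 0.40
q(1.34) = 0.50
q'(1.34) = 0.00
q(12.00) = 0.31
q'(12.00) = 0.35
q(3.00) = 0.46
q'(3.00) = -0.11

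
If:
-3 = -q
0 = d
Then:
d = 0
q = 3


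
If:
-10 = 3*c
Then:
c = -10/3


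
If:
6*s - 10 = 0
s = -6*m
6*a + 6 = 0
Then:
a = -1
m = -5/18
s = 5/3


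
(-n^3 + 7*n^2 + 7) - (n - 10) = -n^3 + 7*n^2 - n + 17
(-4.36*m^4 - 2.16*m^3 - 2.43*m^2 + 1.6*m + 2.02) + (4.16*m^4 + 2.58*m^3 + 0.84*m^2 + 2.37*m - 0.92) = -0.2*m^4 + 0.42*m^3 - 1.59*m^2 + 3.97*m + 1.1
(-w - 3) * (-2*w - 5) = 2*w^2 + 11*w + 15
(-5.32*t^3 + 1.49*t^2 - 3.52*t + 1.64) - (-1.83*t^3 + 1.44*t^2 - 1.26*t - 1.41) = -3.49*t^3 + 0.05*t^2 - 2.26*t + 3.05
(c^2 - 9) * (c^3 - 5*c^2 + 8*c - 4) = c^5 - 5*c^4 - c^3 + 41*c^2 - 72*c + 36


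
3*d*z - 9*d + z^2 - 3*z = (3*d + z)*(z - 3)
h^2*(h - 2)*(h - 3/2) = h^4 - 7*h^3/2 + 3*h^2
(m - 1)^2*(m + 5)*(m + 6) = m^4 + 9*m^3 + 9*m^2 - 49*m + 30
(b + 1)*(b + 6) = b^2 + 7*b + 6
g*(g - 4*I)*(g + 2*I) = g^3 - 2*I*g^2 + 8*g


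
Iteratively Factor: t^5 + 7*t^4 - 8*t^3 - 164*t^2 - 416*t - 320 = (t + 2)*(t^4 + 5*t^3 - 18*t^2 - 128*t - 160) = (t + 2)^2*(t^3 + 3*t^2 - 24*t - 80) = (t + 2)^2*(t + 4)*(t^2 - t - 20) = (t + 2)^2*(t + 4)^2*(t - 5)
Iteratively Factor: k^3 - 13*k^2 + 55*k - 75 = (k - 5)*(k^2 - 8*k + 15) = (k - 5)^2*(k - 3)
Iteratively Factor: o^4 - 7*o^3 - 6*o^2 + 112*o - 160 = (o - 2)*(o^3 - 5*o^2 - 16*o + 80) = (o - 4)*(o - 2)*(o^2 - o - 20) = (o - 4)*(o - 2)*(o + 4)*(o - 5)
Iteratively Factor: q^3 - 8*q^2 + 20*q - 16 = (q - 2)*(q^2 - 6*q + 8) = (q - 4)*(q - 2)*(q - 2)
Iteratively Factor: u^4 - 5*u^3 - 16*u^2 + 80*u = (u - 5)*(u^3 - 16*u) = (u - 5)*(u - 4)*(u^2 + 4*u) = (u - 5)*(u - 4)*(u + 4)*(u)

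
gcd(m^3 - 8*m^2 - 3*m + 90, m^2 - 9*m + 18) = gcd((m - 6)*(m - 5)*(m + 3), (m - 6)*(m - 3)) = m - 6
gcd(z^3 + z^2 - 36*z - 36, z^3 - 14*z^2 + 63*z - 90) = z - 6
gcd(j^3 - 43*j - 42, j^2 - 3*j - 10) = 1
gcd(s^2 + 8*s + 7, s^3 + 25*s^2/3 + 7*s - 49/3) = s + 7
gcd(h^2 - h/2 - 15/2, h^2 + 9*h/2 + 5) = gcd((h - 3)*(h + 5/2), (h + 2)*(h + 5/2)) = h + 5/2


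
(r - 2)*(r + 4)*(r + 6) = r^3 + 8*r^2 + 4*r - 48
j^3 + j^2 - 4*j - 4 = (j - 2)*(j + 1)*(j + 2)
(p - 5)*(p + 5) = p^2 - 25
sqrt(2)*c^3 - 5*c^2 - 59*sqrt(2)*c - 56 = (c - 7*sqrt(2))*(c + 4*sqrt(2))*(sqrt(2)*c + 1)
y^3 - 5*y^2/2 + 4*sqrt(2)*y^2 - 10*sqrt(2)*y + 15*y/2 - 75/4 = (y - 5/2)*(y + 3*sqrt(2)/2)*(y + 5*sqrt(2)/2)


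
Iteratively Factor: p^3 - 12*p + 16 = (p - 2)*(p^2 + 2*p - 8) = (p - 2)*(p + 4)*(p - 2)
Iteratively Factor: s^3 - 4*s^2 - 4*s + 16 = (s - 2)*(s^2 - 2*s - 8) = (s - 2)*(s + 2)*(s - 4)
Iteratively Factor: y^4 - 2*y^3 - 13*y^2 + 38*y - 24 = (y - 1)*(y^3 - y^2 - 14*y + 24) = (y - 1)*(y + 4)*(y^2 - 5*y + 6) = (y - 2)*(y - 1)*(y + 4)*(y - 3)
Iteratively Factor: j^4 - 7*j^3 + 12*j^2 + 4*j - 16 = (j - 2)*(j^3 - 5*j^2 + 2*j + 8) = (j - 2)^2*(j^2 - 3*j - 4) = (j - 2)^2*(j + 1)*(j - 4)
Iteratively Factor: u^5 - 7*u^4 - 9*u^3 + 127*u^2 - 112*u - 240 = (u - 3)*(u^4 - 4*u^3 - 21*u^2 + 64*u + 80) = (u - 5)*(u - 3)*(u^3 + u^2 - 16*u - 16) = (u - 5)*(u - 3)*(u + 4)*(u^2 - 3*u - 4) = (u - 5)*(u - 3)*(u + 1)*(u + 4)*(u - 4)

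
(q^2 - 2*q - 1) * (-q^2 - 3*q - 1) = -q^4 - q^3 + 6*q^2 + 5*q + 1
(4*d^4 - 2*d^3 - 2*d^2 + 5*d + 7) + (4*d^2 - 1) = 4*d^4 - 2*d^3 + 2*d^2 + 5*d + 6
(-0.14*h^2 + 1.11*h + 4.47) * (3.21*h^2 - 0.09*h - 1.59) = -0.4494*h^4 + 3.5757*h^3 + 14.4714*h^2 - 2.1672*h - 7.1073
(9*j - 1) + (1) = 9*j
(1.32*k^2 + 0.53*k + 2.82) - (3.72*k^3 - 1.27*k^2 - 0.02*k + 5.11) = -3.72*k^3 + 2.59*k^2 + 0.55*k - 2.29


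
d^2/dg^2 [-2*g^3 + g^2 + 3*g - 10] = 2 - 12*g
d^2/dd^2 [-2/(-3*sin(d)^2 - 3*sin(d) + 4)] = 6*(-12*sin(d)^4 - 9*sin(d)^3 - sin(d)^2 + 14*sin(d) + 14)/(3*sin(d)^2 + 3*sin(d) - 4)^3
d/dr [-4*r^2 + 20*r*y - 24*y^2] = -8*r + 20*y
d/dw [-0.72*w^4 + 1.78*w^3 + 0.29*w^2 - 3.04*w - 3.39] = -2.88*w^3 + 5.34*w^2 + 0.58*w - 3.04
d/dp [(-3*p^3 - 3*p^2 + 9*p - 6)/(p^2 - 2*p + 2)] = 3*(-p^4 + 4*p^3 - 7*p^2 + 2)/(p^4 - 4*p^3 + 8*p^2 - 8*p + 4)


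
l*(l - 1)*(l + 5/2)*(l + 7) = l^4 + 17*l^3/2 + 8*l^2 - 35*l/2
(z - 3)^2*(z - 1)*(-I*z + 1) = -I*z^4 + z^3 + 7*I*z^3 - 7*z^2 - 15*I*z^2 + 15*z + 9*I*z - 9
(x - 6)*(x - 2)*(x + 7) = x^3 - x^2 - 44*x + 84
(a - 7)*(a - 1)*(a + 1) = a^3 - 7*a^2 - a + 7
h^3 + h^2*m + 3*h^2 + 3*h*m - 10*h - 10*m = (h - 2)*(h + 5)*(h + m)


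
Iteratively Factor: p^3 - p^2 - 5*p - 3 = (p + 1)*(p^2 - 2*p - 3) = (p + 1)^2*(p - 3)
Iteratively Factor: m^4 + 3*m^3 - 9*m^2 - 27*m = (m - 3)*(m^3 + 6*m^2 + 9*m) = m*(m - 3)*(m^2 + 6*m + 9) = m*(m - 3)*(m + 3)*(m + 3)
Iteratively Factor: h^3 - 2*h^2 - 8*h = (h + 2)*(h^2 - 4*h) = (h - 4)*(h + 2)*(h)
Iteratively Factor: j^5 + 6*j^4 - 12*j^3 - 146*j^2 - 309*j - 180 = (j - 5)*(j^4 + 11*j^3 + 43*j^2 + 69*j + 36) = (j - 5)*(j + 3)*(j^3 + 8*j^2 + 19*j + 12) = (j - 5)*(j + 3)^2*(j^2 + 5*j + 4) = (j - 5)*(j + 1)*(j + 3)^2*(j + 4)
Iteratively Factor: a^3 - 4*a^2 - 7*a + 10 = (a - 5)*(a^2 + a - 2) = (a - 5)*(a - 1)*(a + 2)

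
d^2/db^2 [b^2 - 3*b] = 2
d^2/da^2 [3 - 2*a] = 0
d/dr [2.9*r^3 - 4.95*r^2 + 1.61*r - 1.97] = 8.7*r^2 - 9.9*r + 1.61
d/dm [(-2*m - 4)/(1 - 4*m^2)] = 2*(4*m^2 - 8*m*(m + 2) - 1)/(4*m^2 - 1)^2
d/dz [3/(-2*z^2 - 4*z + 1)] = 12*(z + 1)/(2*z^2 + 4*z - 1)^2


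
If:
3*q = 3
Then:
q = 1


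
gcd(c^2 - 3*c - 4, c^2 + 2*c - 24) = c - 4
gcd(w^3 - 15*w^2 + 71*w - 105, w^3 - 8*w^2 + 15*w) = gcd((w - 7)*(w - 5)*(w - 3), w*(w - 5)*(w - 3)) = w^2 - 8*w + 15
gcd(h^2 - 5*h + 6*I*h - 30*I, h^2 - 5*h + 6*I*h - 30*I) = h^2 + h*(-5 + 6*I) - 30*I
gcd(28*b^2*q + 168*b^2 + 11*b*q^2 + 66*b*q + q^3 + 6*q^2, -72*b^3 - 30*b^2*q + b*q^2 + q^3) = 4*b + q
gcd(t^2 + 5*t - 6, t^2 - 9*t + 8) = t - 1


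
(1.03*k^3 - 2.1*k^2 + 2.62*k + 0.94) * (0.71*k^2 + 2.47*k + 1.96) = 0.7313*k^5 + 1.0531*k^4 - 1.308*k^3 + 3.0228*k^2 + 7.457*k + 1.8424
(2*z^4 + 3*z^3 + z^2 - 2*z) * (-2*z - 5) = -4*z^5 - 16*z^4 - 17*z^3 - z^2 + 10*z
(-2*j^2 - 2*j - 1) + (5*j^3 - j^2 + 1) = 5*j^3 - 3*j^2 - 2*j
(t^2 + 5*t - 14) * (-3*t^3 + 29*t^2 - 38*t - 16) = -3*t^5 + 14*t^4 + 149*t^3 - 612*t^2 + 452*t + 224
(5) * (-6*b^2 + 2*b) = -30*b^2 + 10*b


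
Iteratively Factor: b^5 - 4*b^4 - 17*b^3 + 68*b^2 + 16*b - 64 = (b - 4)*(b^4 - 17*b^2 + 16) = (b - 4)*(b + 4)*(b^3 - 4*b^2 - b + 4) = (b - 4)*(b + 1)*(b + 4)*(b^2 - 5*b + 4) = (b - 4)*(b - 1)*(b + 1)*(b + 4)*(b - 4)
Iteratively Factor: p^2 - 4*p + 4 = (p - 2)*(p - 2)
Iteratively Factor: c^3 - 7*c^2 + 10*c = (c)*(c^2 - 7*c + 10) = c*(c - 5)*(c - 2)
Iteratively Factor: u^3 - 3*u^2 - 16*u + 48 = (u - 3)*(u^2 - 16) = (u - 4)*(u - 3)*(u + 4)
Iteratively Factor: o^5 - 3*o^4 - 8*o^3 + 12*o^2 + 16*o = (o + 1)*(o^4 - 4*o^3 - 4*o^2 + 16*o) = (o - 2)*(o + 1)*(o^3 - 2*o^2 - 8*o) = (o - 4)*(o - 2)*(o + 1)*(o^2 + 2*o) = (o - 4)*(o - 2)*(o + 1)*(o + 2)*(o)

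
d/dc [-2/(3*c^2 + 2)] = 12*c/(3*c^2 + 2)^2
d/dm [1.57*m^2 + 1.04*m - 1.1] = 3.14*m + 1.04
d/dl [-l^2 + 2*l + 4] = 2 - 2*l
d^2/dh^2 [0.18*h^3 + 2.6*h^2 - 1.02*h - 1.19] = 1.08*h + 5.2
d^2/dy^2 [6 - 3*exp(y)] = -3*exp(y)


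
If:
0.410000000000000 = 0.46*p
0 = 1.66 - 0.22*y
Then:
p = 0.89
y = 7.55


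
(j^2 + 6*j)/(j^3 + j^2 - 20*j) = (j + 6)/(j^2 + j - 20)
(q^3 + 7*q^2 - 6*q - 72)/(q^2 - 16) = (q^2 + 3*q - 18)/(q - 4)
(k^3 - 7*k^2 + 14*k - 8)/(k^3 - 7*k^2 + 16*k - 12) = (k^2 - 5*k + 4)/(k^2 - 5*k + 6)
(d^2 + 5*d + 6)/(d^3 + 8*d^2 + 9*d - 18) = (d + 2)/(d^2 + 5*d - 6)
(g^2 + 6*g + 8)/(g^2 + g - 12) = (g + 2)/(g - 3)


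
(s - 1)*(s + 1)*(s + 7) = s^3 + 7*s^2 - s - 7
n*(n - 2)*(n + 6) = n^3 + 4*n^2 - 12*n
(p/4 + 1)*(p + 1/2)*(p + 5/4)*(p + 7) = p^4/4 + 51*p^3/16 + 383*p^2/32 + 447*p/32 + 35/8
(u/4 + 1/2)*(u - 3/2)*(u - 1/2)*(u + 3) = u^4/4 + 3*u^3/4 - 13*u^2/16 - 33*u/16 + 9/8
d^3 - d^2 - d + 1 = (d - 1)^2*(d + 1)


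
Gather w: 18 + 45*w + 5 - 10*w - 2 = 35*w + 21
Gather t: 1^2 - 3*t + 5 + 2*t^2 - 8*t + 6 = 2*t^2 - 11*t + 12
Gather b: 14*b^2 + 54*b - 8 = 14*b^2 + 54*b - 8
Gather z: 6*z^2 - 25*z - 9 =6*z^2 - 25*z - 9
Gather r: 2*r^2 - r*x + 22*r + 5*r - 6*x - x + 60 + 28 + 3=2*r^2 + r*(27 - x) - 7*x + 91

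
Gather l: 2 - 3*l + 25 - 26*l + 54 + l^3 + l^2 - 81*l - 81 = l^3 + l^2 - 110*l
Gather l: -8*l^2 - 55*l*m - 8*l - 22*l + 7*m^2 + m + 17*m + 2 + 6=-8*l^2 + l*(-55*m - 30) + 7*m^2 + 18*m + 8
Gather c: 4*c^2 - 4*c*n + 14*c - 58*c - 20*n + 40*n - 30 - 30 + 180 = 4*c^2 + c*(-4*n - 44) + 20*n + 120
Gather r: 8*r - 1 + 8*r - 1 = 16*r - 2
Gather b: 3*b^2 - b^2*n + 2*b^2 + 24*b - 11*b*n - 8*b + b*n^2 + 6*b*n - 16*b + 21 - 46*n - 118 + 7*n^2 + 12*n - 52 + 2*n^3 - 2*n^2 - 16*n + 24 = b^2*(5 - n) + b*(n^2 - 5*n) + 2*n^3 + 5*n^2 - 50*n - 125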